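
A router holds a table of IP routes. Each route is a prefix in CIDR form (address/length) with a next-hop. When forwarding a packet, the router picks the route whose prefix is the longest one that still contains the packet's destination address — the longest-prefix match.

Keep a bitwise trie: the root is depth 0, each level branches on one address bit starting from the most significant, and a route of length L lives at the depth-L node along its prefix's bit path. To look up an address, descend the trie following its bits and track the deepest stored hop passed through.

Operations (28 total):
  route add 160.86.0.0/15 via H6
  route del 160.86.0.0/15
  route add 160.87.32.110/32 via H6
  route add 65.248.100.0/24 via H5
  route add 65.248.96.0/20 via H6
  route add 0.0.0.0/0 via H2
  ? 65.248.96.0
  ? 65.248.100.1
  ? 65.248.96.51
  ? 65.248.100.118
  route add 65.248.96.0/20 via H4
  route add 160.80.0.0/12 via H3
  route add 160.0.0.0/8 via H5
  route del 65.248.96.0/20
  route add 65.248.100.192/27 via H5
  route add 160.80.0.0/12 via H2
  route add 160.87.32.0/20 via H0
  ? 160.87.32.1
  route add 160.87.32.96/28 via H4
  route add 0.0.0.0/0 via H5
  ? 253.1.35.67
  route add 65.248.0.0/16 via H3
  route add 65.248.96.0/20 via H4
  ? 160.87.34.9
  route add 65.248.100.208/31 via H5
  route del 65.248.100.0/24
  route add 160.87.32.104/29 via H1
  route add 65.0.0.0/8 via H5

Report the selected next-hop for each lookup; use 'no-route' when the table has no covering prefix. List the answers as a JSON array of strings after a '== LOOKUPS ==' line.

Apply in order:
  add 160.86.0.0/15 -> H6 at depth 15
  - 160.86.0.0/15 clear@15
  add 160.87.32.110/32 -> H6 at depth 32
  add 65.248.100.0/24 -> H5 at depth 24
  add 65.248.96.0/20 -> H6 at depth 20
  add 0.0.0.0/0 -> H2 at depth 0
  Q 65.248.96.0: descend 010000011111100001100 ; hops seen [H2,H6] ; pick H6
  Q 65.248.100.1: descend 010000011111100001100100 ; hops seen [H2,H6,H5] ; pick H5
  Q 65.248.96.51: descend 010000011111100001100 ; hops seen [H2,H6] ; pick H6
  Q 65.248.100.118: descend 010000011111100001100100 ; hops seen [H2,H6,H5] ; pick H5
  add 65.248.96.0/20 -> H4 at depth 20
  add 160.80.0.0/12 -> H3 at depth 12
  add 160.0.0.0/8 -> H5 at depth 8
  - 65.248.96.0/20 clear@20
  add 65.248.100.192/27 -> H5 at depth 27
  add 160.80.0.0/12 -> H2 at depth 12
  add 160.87.32.0/20 -> H0 at depth 20
  Q 160.87.32.1: descend 1010000001010111001000000 ; hops seen [H2,H5,H2,H0] ; pick H0
  add 160.87.32.96/28 -> H4 at depth 28
  add 0.0.0.0/0 -> H5 at depth 0
  Q 253.1.35.67: descend 1 ; hops seen [H5] ; pick H5
  add 65.248.0.0/16 -> H3 at depth 16
  add 65.248.96.0/20 -> H4 at depth 20
  Q 160.87.34.9: descend 1010000001010111001000 ; hops seen [H5,H5,H2,H0] ; pick H0
  add 65.248.100.208/31 -> H5 at depth 31
  - 65.248.100.0/24 clear@24
  add 160.87.32.104/29 -> H1 at depth 29
  add 65.0.0.0/8 -> H5 at depth 8

== LOOKUPS ==
["H6","H5","H6","H5","H0","H5","H0"]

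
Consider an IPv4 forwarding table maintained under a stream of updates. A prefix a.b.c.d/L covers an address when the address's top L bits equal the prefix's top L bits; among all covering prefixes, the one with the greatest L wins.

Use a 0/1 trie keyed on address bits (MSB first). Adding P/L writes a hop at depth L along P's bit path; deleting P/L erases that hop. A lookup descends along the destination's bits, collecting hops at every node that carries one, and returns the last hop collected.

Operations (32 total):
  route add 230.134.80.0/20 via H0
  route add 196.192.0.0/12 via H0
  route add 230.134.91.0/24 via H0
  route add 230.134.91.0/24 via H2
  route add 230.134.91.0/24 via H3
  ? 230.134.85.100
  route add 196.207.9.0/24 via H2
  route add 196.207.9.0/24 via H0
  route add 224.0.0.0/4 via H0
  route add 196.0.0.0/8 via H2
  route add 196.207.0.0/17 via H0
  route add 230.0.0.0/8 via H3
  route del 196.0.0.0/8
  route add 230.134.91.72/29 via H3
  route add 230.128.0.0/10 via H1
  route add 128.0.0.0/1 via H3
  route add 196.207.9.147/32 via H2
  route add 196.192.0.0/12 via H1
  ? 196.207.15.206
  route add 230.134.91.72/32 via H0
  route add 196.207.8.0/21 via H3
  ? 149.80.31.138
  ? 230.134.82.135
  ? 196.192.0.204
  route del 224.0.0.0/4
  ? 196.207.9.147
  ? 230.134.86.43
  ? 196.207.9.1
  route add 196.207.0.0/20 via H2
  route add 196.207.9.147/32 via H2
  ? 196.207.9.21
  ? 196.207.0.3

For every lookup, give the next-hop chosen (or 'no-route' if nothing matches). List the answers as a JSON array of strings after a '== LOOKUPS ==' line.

Trace:
  + 230.134.80.0/20 (H0) depth=20
  + 196.192.0.0/12 (H0) depth=12
  + 230.134.91.0/24 (H0) depth=24
  + 230.134.91.0/24 (H2) depth=24
  + 230.134.91.0/24 (H3) depth=24
  Q 230.134.85.100: descend 11100110100001100101 ; hops seen [H0] ; pick H0
  + 196.207.9.0/24 (H2) depth=24
  + 196.207.9.0/24 (H0) depth=24
  + 224.0.0.0/4 (H0) depth=4
  + 196.0.0.0/8 (H2) depth=8
  + 196.207.0.0/17 (H0) depth=17
  + 230.0.0.0/8 (H3) depth=8
  - 196.0.0.0/8 clear@8
  + 230.134.91.72/29 (H3) depth=29
  + 230.128.0.0/10 (H1) depth=10
  + 128.0.0.0/1 (H3) depth=1
  + 196.207.9.147/32 (H2) depth=32
  + 196.192.0.0/12 (H1) depth=12
  Q 196.207.15.206: descend 110001001100111100001 ; hops seen [H3,H1,H0] ; pick H0
  + 230.134.91.72/32 (H0) depth=32
  + 196.207.8.0/21 (H3) depth=21
  Q 149.80.31.138: descend 1 ; hops seen [H3] ; pick H3
  Q 230.134.82.135: descend 11100110100001100101 ; hops seen [H3,H0,H3,H1,H0] ; pick H0
  Q 196.192.0.204: descend 110001001100 ; hops seen [H3,H1] ; pick H1
  - 224.0.0.0/4 clear@4
  Q 196.207.9.147: descend 11000100110011110000100110010011 ; hops seen [H3,H1,H0,H3,H0,H2] ; pick H2
  Q 230.134.86.43: descend 11100110100001100101 ; hops seen [H3,H3,H1,H0] ; pick H0
  Q 196.207.9.1: descend 110001001100111100001001 ; hops seen [H3,H1,H0,H3,H0] ; pick H0
  + 196.207.0.0/20 (H2) depth=20
  + 196.207.9.147/32 (H2) depth=32
  Q 196.207.9.21: descend 110001001100111100001001 ; hops seen [H3,H1,H0,H2,H3,H0] ; pick H0
  Q 196.207.0.3: descend 11000100110011110000 ; hops seen [H3,H1,H0,H2] ; pick H2

== LOOKUPS ==
["H0","H0","H3","H0","H1","H2","H0","H0","H0","H2"]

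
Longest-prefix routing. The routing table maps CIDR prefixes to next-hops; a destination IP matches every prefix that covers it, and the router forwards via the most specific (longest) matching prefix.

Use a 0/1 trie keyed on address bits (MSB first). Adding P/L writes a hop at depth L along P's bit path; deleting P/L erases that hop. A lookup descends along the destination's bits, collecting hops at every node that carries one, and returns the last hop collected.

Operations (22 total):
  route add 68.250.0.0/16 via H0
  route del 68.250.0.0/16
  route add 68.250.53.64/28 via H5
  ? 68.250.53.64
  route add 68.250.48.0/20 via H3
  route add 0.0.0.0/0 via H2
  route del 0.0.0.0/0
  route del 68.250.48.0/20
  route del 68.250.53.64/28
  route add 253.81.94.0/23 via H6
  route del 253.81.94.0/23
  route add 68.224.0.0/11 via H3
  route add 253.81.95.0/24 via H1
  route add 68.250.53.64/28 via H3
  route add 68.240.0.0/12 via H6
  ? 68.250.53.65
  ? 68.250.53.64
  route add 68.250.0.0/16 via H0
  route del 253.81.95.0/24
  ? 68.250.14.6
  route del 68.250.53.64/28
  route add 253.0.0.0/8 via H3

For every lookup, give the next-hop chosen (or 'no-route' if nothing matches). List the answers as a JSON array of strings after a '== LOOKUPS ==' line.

Process each operation:
  + 68.250.0.0/16 (H0) depth=16
  - 68.250.0.0/16 clear@16
  + 68.250.53.64/28 (H5) depth=28
  Q 68.250.53.64: descend 0100010011111010001101010100 ; hops seen [H5] ; pick H5
  + 68.250.48.0/20 (H3) depth=20
  + 0.0.0.0/0 (H2) depth=0
  - 0.0.0.0/0 clear@0
  - 68.250.48.0/20 clear@20
  - 68.250.53.64/28 clear@28
  + 253.81.94.0/23 (H6) depth=23
  - 253.81.94.0/23 clear@23
  + 68.224.0.0/11 (H3) depth=11
  + 253.81.95.0/24 (H1) depth=24
  + 68.250.53.64/28 (H3) depth=28
  + 68.240.0.0/12 (H6) depth=12
  Q 68.250.53.65: descend 0100010011111010001101010100 ; hops seen [H3,H6,H3] ; pick H3
  Q 68.250.53.64: descend 0100010011111010001101010100 ; hops seen [H3,H6,H3] ; pick H3
  + 68.250.0.0/16 (H0) depth=16
  - 253.81.95.0/24 clear@24
  Q 68.250.14.6: descend 010001001111101000 ; hops seen [H3,H6,H0] ; pick H0
  - 68.250.53.64/28 clear@28
  + 253.0.0.0/8 (H3) depth=8

== LOOKUPS ==
["H5","H3","H3","H0"]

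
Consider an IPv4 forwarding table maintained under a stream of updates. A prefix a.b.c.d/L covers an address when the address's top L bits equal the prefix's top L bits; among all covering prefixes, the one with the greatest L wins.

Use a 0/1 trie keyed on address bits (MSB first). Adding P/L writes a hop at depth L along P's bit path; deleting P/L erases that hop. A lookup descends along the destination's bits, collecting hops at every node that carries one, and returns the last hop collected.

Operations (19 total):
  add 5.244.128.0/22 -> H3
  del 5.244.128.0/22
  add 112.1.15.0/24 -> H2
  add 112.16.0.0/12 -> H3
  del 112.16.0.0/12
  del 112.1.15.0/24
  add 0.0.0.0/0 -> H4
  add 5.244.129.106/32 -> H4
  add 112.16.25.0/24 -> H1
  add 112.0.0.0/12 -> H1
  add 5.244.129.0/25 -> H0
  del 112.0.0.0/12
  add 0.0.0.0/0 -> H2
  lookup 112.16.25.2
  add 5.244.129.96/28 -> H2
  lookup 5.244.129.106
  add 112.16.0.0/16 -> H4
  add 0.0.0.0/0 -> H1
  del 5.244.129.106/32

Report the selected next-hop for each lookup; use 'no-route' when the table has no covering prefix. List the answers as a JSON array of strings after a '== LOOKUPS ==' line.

Process each operation:
  + 5.244.128.0/22 (H3) depth=22
  del 5.244.128.0/22 (clear depth 22)
  + 112.1.15.0/24 (H2) depth=24
  + 112.16.0.0/12 (H3) depth=12
  del 112.16.0.0/12 (clear depth 12)
  del 112.1.15.0/24 (clear depth 24)
  + 0.0.0.0/0 (H4) depth=0
  + 5.244.129.106/32 (H4) depth=32
  + 112.16.25.0/24 (H1) depth=24
  + 112.0.0.0/12 (H1) depth=12
  + 5.244.129.0/25 (H0) depth=25
  del 112.0.0.0/12 (clear depth 12)
  + 0.0.0.0/0 (H2) depth=0
  ? 112.16.25.2  path d0:H2→d1:-→d2:-→d3:-→d4:-→d5:-→d6:-→d7:-→d8:-→d9:-→d10:-→d11:-→d12:-→d13:-→d14:-→d15:-→d16:-→d17:-→d18:-→d19:-→d20:-→d21:-→d22:-→d23:-→d24:H1  best=H1
  + 5.244.129.96/28 (H2) depth=28
  ? 5.244.129.106  path d0:H2→d1:-→d2:-→d3:-→d4:-→d5:-→d6:-→d7:-→d8:-→d9:-→d10:-→d11:-→d12:-→d13:-→d14:-→d15:-→d16:-→d17:-→d18:-→d19:-→d20:-→d21:-→d22:-→d23:-→d24:-→d25:H0→d26:-→d27:-→d28:H2→d29:-→d30:-→d31:-→d32:H4  best=H4
  + 112.16.0.0/16 (H4) depth=16
  + 0.0.0.0/0 (H1) depth=0
  del 5.244.129.106/32 (clear depth 32)

== LOOKUPS ==
["H1","H4"]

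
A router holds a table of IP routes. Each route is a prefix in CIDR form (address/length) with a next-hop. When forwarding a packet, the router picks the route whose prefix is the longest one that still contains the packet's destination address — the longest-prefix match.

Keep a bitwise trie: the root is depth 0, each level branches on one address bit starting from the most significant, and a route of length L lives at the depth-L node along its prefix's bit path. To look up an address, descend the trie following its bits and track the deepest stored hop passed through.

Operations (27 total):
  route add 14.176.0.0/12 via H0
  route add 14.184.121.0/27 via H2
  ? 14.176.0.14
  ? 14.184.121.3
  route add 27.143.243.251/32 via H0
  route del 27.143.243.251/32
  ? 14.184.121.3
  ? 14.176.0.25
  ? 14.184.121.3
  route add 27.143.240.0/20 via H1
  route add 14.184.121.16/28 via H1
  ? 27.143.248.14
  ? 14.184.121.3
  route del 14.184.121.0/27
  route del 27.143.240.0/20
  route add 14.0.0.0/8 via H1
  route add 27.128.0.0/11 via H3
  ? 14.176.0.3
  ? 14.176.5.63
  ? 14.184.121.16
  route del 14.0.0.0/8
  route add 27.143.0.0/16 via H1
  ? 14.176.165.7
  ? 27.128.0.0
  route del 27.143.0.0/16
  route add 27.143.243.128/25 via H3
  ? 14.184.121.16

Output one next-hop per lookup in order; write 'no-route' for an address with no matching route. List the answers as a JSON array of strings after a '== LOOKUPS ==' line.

Trace:
  add 14.176.0.0/12 -> H0 at depth 12
  add 14.184.121.0/27 -> H2 at depth 27
  Q 14.176.0.14: descend 000011101011 ; hops seen [H0] ; pick H0
  Q 14.184.121.3: descend 000011101011100001111001000 ; hops seen [H0,H2] ; pick H2
  add 27.143.243.251/32 -> H0 at depth 32
  - 27.143.243.251/32 clear@32
  Q 14.184.121.3: descend 000011101011100001111001000 ; hops seen [H0,H2] ; pick H2
  Q 14.176.0.25: descend 000011101011 ; hops seen [H0] ; pick H0
  Q 14.184.121.3: descend 000011101011100001111001000 ; hops seen [H0,H2] ; pick H2
  add 27.143.240.0/20 -> H1 at depth 20
  add 14.184.121.16/28 -> H1 at depth 28
  Q 27.143.248.14: descend 00011011100011111111 ; hops seen [H1] ; pick H1
  Q 14.184.121.3: descend 000011101011100001111001000 ; hops seen [H0,H2] ; pick H2
  - 14.184.121.0/27 clear@27
  - 27.143.240.0/20 clear@20
  add 14.0.0.0/8 -> H1 at depth 8
  add 27.128.0.0/11 -> H3 at depth 11
  Q 14.176.0.3: descend 000011101011 ; hops seen [H1,H0] ; pick H0
  Q 14.176.5.63: descend 000011101011 ; hops seen [H1,H0] ; pick H0
  Q 14.184.121.16: descend 0000111010111000011110010001 ; hops seen [H1,H0,H1] ; pick H1
  - 14.0.0.0/8 clear@8
  add 27.143.0.0/16 -> H1 at depth 16
  Q 14.176.165.7: descend 000011101011 ; hops seen [H0] ; pick H0
  Q 27.128.0.0: descend 000110111000 ; hops seen [H3] ; pick H3
  - 27.143.0.0/16 clear@16
  add 27.143.243.128/25 -> H3 at depth 25
  Q 14.184.121.16: descend 0000111010111000011110010001 ; hops seen [H0,H1] ; pick H1

== LOOKUPS ==
["H0","H2","H2","H0","H2","H1","H2","H0","H0","H1","H0","H3","H1"]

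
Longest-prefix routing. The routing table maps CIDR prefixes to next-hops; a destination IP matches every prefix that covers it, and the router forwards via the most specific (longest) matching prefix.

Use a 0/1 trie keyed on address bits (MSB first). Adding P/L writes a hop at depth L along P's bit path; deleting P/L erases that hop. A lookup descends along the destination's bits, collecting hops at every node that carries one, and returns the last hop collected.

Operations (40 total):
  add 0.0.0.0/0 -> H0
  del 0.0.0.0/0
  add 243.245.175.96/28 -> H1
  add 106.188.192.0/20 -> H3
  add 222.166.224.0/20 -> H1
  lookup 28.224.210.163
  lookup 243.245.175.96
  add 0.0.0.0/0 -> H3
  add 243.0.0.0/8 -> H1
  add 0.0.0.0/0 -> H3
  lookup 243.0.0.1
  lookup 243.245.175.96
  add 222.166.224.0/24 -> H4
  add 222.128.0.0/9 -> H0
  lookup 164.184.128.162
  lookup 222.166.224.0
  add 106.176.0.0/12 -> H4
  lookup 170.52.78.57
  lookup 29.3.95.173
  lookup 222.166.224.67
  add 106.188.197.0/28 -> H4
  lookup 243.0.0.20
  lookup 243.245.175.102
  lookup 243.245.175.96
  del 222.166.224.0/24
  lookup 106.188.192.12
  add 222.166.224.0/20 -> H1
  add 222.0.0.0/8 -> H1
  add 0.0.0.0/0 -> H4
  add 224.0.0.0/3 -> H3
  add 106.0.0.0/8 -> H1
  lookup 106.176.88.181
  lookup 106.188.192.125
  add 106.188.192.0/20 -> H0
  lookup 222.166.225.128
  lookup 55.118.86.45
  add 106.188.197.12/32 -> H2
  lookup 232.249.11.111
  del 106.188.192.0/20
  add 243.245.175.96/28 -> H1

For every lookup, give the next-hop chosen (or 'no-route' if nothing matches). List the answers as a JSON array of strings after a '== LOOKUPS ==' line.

Apply in order:
  add 0.0.0.0/0 -> H0 at depth 0
  del 0.0.0.0/0 (clear depth 0)
  add 243.245.175.96/28 -> H1 at depth 28
  add 106.188.192.0/20 -> H3 at depth 20
  add 222.166.224.0/20 -> H1 at depth 20
  Q 28.224.210.163: descend 0 ; hops seen [∅] ; pick no-route
  Q 243.245.175.96: descend 1111001111110101101011110110 ; hops seen [H1] ; pick H1
  add 0.0.0.0/0 -> H3 at depth 0
  add 243.0.0.0/8 -> H1 at depth 8
  add 0.0.0.0/0 -> H3 at depth 0
  Q 243.0.0.1: descend 11110011 ; hops seen [H3,H1] ; pick H1
  Q 243.245.175.96: descend 1111001111110101101011110110 ; hops seen [H3,H1,H1] ; pick H1
  add 222.166.224.0/24 -> H4 at depth 24
  add 222.128.0.0/9 -> H0 at depth 9
  Q 164.184.128.162: descend 1 ; hops seen [H3] ; pick H3
  Q 222.166.224.0: descend 110111101010011011100000 ; hops seen [H3,H0,H1,H4] ; pick H4
  add 106.176.0.0/12 -> H4 at depth 12
  Q 170.52.78.57: descend 1 ; hops seen [H3] ; pick H3
  Q 29.3.95.173: descend 0 ; hops seen [H3] ; pick H3
  Q 222.166.224.67: descend 110111101010011011100000 ; hops seen [H3,H0,H1,H4] ; pick H4
  add 106.188.197.0/28 -> H4 at depth 28
  Q 243.0.0.20: descend 11110011 ; hops seen [H3,H1] ; pick H1
  Q 243.245.175.102: descend 1111001111110101101011110110 ; hops seen [H3,H1,H1] ; pick H1
  Q 243.245.175.96: descend 1111001111110101101011110110 ; hops seen [H3,H1,H1] ; pick H1
  del 222.166.224.0/24 (clear depth 24)
  Q 106.188.192.12: descend 011010101011110011000 ; hops seen [H3,H4,H3] ; pick H3
  add 222.166.224.0/20 -> H1 at depth 20
  add 222.0.0.0/8 -> H1 at depth 8
  add 0.0.0.0/0 -> H4 at depth 0
  add 224.0.0.0/3 -> H3 at depth 3
  add 106.0.0.0/8 -> H1 at depth 8
  Q 106.176.88.181: descend 011010101011 ; hops seen [H4,H1,H4] ; pick H4
  Q 106.188.192.125: descend 011010101011110011000 ; hops seen [H4,H1,H4,H3] ; pick H3
  add 106.188.192.0/20 -> H0 at depth 20
  Q 222.166.225.128: descend 11011110101001101110000 ; hops seen [H4,H1,H0,H1] ; pick H1
  Q 55.118.86.45: descend 0 ; hops seen [H4] ; pick H4
  add 106.188.197.12/32 -> H2 at depth 32
  Q 232.249.11.111: descend 111 ; hops seen [H4,H3] ; pick H3
  del 106.188.192.0/20 (clear depth 20)
  add 243.245.175.96/28 -> H1 at depth 28

== LOOKUPS ==
["no-route","H1","H1","H1","H3","H4","H3","H3","H4","H1","H1","H1","H3","H4","H3","H1","H4","H3"]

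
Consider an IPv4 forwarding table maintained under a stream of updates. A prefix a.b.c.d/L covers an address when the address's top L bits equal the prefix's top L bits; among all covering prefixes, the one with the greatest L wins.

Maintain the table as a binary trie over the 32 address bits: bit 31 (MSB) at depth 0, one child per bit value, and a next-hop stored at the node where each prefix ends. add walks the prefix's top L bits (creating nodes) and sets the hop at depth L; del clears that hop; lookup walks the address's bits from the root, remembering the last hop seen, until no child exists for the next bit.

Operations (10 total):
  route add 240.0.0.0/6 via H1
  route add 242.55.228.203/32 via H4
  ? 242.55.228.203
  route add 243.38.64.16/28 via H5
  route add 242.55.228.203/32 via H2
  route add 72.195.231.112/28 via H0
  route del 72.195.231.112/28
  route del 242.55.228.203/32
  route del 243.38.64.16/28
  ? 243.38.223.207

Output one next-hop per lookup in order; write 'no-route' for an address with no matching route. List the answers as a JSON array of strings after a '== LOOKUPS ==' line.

Trace:
  add 240.0.0.0/6 -> H1 at depth 6
  add 242.55.228.203/32 -> H4 at depth 32
  lookup 242.55.228.203: bits 11110010001101111110010011001011 walk d0:-→d1:-→d2:-→d3:-→d4:-→d5:-→d6:H1→d7:-→d8:-→d9:-→d10:-→d11:-→d12:-→d13:-→d14:-→d15:-→d16:-→d17:-→d18:-→d19:-→d20:-→d21:-→d22:-→d23:-→d24:-→d25:-→d26:-→d27:-→d28:-→d29:-→d30:-→d31:-→d32:H4 -> H4
  add 243.38.64.16/28 -> H5 at depth 28
  add 242.55.228.203/32 -> H2 at depth 32
  add 72.195.231.112/28 -> H0 at depth 28
  del 72.195.231.112/28 (clear depth 28)
  del 242.55.228.203/32 (clear depth 32)
  del 243.38.64.16/28 (clear depth 28)
  lookup 243.38.223.207: bits 1111001100100110 walk d0:-→d1:-→d2:-→d3:-→d4:-→d5:-→d6:H1→d7:-→d8:-→d9:-→d10:-→d11:-→d12:-→d13:-→d14:-→d15:-→d16:- -> H1

== LOOKUPS ==
["H4","H1"]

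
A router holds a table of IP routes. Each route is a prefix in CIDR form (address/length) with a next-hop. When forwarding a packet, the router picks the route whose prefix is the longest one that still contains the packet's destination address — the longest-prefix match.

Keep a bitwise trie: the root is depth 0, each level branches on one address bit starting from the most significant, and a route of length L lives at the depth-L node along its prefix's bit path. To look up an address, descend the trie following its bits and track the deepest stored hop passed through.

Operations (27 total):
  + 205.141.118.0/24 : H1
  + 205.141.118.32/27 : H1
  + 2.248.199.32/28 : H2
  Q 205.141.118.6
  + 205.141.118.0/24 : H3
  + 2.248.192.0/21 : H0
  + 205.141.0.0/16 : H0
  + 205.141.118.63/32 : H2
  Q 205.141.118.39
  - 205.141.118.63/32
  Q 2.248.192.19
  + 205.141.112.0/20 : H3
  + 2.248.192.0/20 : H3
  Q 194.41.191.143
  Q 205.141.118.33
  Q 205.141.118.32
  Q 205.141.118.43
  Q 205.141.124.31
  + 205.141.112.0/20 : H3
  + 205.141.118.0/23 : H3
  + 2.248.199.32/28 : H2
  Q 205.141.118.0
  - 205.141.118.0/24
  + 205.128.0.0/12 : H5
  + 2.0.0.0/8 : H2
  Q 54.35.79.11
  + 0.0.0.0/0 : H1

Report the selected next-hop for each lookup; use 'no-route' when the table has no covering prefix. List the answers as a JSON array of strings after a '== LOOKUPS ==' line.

Apply in order:
  add 205.141.118.0/24 -> H1 at depth 24
  add 205.141.118.32/27 -> H1 at depth 27
  add 2.248.199.32/28 -> H2 at depth 28
  Q 205.141.118.6: descend 11001101100011010111011000 ; hops seen [H1] ; pick H1
  add 205.141.118.0/24 -> H3 at depth 24
  add 2.248.192.0/21 -> H0 at depth 21
  add 205.141.0.0/16 -> H0 at depth 16
  add 205.141.118.63/32 -> H2 at depth 32
  Q 205.141.118.39: descend 110011011000110101110110001 ; hops seen [H0,H3,H1] ; pick H1
  del 205.141.118.63/32 (clear depth 32)
  Q 2.248.192.19: descend 000000101111100011000 ; hops seen [H0] ; pick H0
  add 205.141.112.0/20 -> H3 at depth 20
  add 2.248.192.0/20 -> H3 at depth 20
  Q 194.41.191.143: descend 1100 ; hops seen [∅] ; pick no-route
  Q 205.141.118.33: descend 110011011000110101110110001 ; hops seen [H0,H3,H3,H1] ; pick H1
  Q 205.141.118.32: descend 110011011000110101110110001 ; hops seen [H0,H3,H3,H1] ; pick H1
  Q 205.141.118.43: descend 110011011000110101110110001 ; hops seen [H0,H3,H3,H1] ; pick H1
  Q 205.141.124.31: descend 11001101100011010111 ; hops seen [H0,H3] ; pick H3
  add 205.141.112.0/20 -> H3 at depth 20
  add 205.141.118.0/23 -> H3 at depth 23
  add 2.248.199.32/28 -> H2 at depth 28
  Q 205.141.118.0: descend 11001101100011010111011000 ; hops seen [H0,H3,H3,H3] ; pick H3
  del 205.141.118.0/24 (clear depth 24)
  add 205.128.0.0/12 -> H5 at depth 12
  add 2.0.0.0/8 -> H2 at depth 8
  Q 54.35.79.11: descend 00 ; hops seen [∅] ; pick no-route
  add 0.0.0.0/0 -> H1 at depth 0

== LOOKUPS ==
["H1","H1","H0","no-route","H1","H1","H1","H3","H3","no-route"]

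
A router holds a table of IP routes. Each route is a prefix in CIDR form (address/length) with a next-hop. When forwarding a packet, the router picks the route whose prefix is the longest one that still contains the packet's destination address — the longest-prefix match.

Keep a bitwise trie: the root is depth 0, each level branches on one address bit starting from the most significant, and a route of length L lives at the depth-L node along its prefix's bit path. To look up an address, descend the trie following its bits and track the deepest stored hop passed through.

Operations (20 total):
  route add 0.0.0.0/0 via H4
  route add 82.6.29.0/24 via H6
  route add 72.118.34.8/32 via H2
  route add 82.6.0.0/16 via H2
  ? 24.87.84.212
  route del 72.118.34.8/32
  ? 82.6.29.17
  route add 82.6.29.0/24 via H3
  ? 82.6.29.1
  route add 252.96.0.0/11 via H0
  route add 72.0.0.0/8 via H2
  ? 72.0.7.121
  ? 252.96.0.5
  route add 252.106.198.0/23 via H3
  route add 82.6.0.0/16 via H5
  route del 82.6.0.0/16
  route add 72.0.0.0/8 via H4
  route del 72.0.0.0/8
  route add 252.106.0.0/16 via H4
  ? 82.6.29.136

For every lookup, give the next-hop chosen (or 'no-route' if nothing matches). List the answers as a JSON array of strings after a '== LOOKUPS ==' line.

Trace:
  add 0.0.0.0/0 -> H4 at depth 0
  add 82.6.29.0/24 -> H6 at depth 24
  add 72.118.34.8/32 -> H2 at depth 32
  add 82.6.0.0/16 -> H2 at depth 16
  lookup 24.87.84.212: bits 0 walk d0:H4→d1:- -> H4
  del 72.118.34.8/32 (clear depth 32)
  lookup 82.6.29.17: bits 010100100000011000011101 walk d0:H4→d1:-→d2:-→d3:-→d4:-→d5:-→d6:-→d7:-→d8:-→d9:-→d10:-→d11:-→d12:-→d13:-→d14:-→d15:-→d16:H2→d17:-→d18:-→d19:-→d20:-→d21:-→d22:-→d23:-→d24:H6 -> H6
  add 82.6.29.0/24 -> H3 at depth 24
  lookup 82.6.29.1: bits 010100100000011000011101 walk d0:H4→d1:-→d2:-→d3:-→d4:-→d5:-→d6:-→d7:-→d8:-→d9:-→d10:-→d11:-→d12:-→d13:-→d14:-→d15:-→d16:H2→d17:-→d18:-→d19:-→d20:-→d21:-→d22:-→d23:-→d24:H3 -> H3
  add 252.96.0.0/11 -> H0 at depth 11
  add 72.0.0.0/8 -> H2 at depth 8
  lookup 72.0.7.121: bits 010010000 walk d0:H4→d1:-→d2:-→d3:-→d4:-→d5:-→d6:-→d7:-→d8:H2→d9:- -> H2
  lookup 252.96.0.5: bits 11111100011 walk d0:H4→d1:-→d2:-→d3:-→d4:-→d5:-→d6:-→d7:-→d8:-→d9:-→d10:-→d11:H0 -> H0
  add 252.106.198.0/23 -> H3 at depth 23
  add 82.6.0.0/16 -> H5 at depth 16
  del 82.6.0.0/16 (clear depth 16)
  add 72.0.0.0/8 -> H4 at depth 8
  del 72.0.0.0/8 (clear depth 8)
  add 252.106.0.0/16 -> H4 at depth 16
  lookup 82.6.29.136: bits 010100100000011000011101 walk d0:H4→d1:-→d2:-→d3:-→d4:-→d5:-→d6:-→d7:-→d8:-→d9:-→d10:-→d11:-→d12:-→d13:-→d14:-→d15:-→d16:-→d17:-→d18:-→d19:-→d20:-→d21:-→d22:-→d23:-→d24:H3 -> H3

== LOOKUPS ==
["H4","H6","H3","H2","H0","H3"]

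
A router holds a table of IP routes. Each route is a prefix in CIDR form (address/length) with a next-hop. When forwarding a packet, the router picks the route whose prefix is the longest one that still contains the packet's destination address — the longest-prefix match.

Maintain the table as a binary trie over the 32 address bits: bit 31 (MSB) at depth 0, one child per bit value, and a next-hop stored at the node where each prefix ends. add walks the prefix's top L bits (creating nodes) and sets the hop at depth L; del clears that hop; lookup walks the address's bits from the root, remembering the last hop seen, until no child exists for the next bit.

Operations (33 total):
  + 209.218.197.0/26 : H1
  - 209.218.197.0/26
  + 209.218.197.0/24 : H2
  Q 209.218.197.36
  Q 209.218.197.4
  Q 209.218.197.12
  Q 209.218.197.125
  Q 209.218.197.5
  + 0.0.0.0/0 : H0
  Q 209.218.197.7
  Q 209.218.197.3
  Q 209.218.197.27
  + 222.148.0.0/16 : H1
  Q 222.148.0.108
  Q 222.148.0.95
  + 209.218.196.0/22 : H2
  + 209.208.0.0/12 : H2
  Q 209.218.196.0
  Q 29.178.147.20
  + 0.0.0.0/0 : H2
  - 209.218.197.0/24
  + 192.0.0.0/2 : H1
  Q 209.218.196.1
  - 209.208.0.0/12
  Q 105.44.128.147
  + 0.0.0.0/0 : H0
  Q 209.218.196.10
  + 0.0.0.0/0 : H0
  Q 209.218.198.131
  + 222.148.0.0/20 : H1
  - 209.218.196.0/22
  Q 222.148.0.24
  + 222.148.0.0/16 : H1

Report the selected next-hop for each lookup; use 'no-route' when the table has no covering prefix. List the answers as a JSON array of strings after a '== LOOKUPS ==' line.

Process each operation:
  add 209.218.197.0/26 -> H1 at depth 26
  del 209.218.197.0/26 (clear depth 26)
  add 209.218.197.0/24 -> H2 at depth 24
  ? 209.218.197.36  path d0:-→d1:-→d2:-→d3:-→d4:-→d5:-→d6:-→d7:-→d8:-→d9:-→d10:-→d11:-→d12:-→d13:-→d14:-→d15:-→d16:-→d17:-→d18:-→d19:-→d20:-→d21:-→d22:-→d23:-→d24:H2→d25:-→d26:-  best=H2
  ? 209.218.197.4  path d0:-→d1:-→d2:-→d3:-→d4:-→d5:-→d6:-→d7:-→d8:-→d9:-→d10:-→d11:-→d12:-→d13:-→d14:-→d15:-→d16:-→d17:-→d18:-→d19:-→d20:-→d21:-→d22:-→d23:-→d24:H2→d25:-→d26:-  best=H2
  ? 209.218.197.12  path d0:-→d1:-→d2:-→d3:-→d4:-→d5:-→d6:-→d7:-→d8:-→d9:-→d10:-→d11:-→d12:-→d13:-→d14:-→d15:-→d16:-→d17:-→d18:-→d19:-→d20:-→d21:-→d22:-→d23:-→d24:H2→d25:-→d26:-  best=H2
  ? 209.218.197.125  path d0:-→d1:-→d2:-→d3:-→d4:-→d5:-→d6:-→d7:-→d8:-→d9:-→d10:-→d11:-→d12:-→d13:-→d14:-→d15:-→d16:-→d17:-→d18:-→d19:-→d20:-→d21:-→d22:-→d23:-→d24:H2→d25:-  best=H2
  ? 209.218.197.5  path d0:-→d1:-→d2:-→d3:-→d4:-→d5:-→d6:-→d7:-→d8:-→d9:-→d10:-→d11:-→d12:-→d13:-→d14:-→d15:-→d16:-→d17:-→d18:-→d19:-→d20:-→d21:-→d22:-→d23:-→d24:H2→d25:-→d26:-  best=H2
  add 0.0.0.0/0 -> H0 at depth 0
  ? 209.218.197.7  path d0:H0→d1:-→d2:-→d3:-→d4:-→d5:-→d6:-→d7:-→d8:-→d9:-→d10:-→d11:-→d12:-→d13:-→d14:-→d15:-→d16:-→d17:-→d18:-→d19:-→d20:-→d21:-→d22:-→d23:-→d24:H2→d25:-→d26:-  best=H2
  ? 209.218.197.3  path d0:H0→d1:-→d2:-→d3:-→d4:-→d5:-→d6:-→d7:-→d8:-→d9:-→d10:-→d11:-→d12:-→d13:-→d14:-→d15:-→d16:-→d17:-→d18:-→d19:-→d20:-→d21:-→d22:-→d23:-→d24:H2→d25:-→d26:-  best=H2
  ? 209.218.197.27  path d0:H0→d1:-→d2:-→d3:-→d4:-→d5:-→d6:-→d7:-→d8:-→d9:-→d10:-→d11:-→d12:-→d13:-→d14:-→d15:-→d16:-→d17:-→d18:-→d19:-→d20:-→d21:-→d22:-→d23:-→d24:H2→d25:-→d26:-  best=H2
  add 222.148.0.0/16 -> H1 at depth 16
  ? 222.148.0.108  path d0:H0→d1:-→d2:-→d3:-→d4:-→d5:-→d6:-→d7:-→d8:-→d9:-→d10:-→d11:-→d12:-→d13:-→d14:-→d15:-→d16:H1  best=H1
  ? 222.148.0.95  path d0:H0→d1:-→d2:-→d3:-→d4:-→d5:-→d6:-→d7:-→d8:-→d9:-→d10:-→d11:-→d12:-→d13:-→d14:-→d15:-→d16:H1  best=H1
  add 209.218.196.0/22 -> H2 at depth 22
  add 209.208.0.0/12 -> H2 at depth 12
  ? 209.218.196.0  path d0:H0→d1:-→d2:-→d3:-→d4:-→d5:-→d6:-→d7:-→d8:-→d9:-→d10:-→d11:-→d12:H2→d13:-→d14:-→d15:-→d16:-→d17:-→d18:-→d19:-→d20:-→d21:-→d22:H2→d23:-  best=H2
  ? 29.178.147.20  path d0:H0  best=H0
  add 0.0.0.0/0 -> H2 at depth 0
  del 209.218.197.0/24 (clear depth 24)
  add 192.0.0.0/2 -> H1 at depth 2
  ? 209.218.196.1  path d0:H2→d1:-→d2:H1→d3:-→d4:-→d5:-→d6:-→d7:-→d8:-→d9:-→d10:-→d11:-→d12:H2→d13:-→d14:-→d15:-→d16:-→d17:-→d18:-→d19:-→d20:-→d21:-→d22:H2→d23:-  best=H2
  del 209.208.0.0/12 (clear depth 12)
  ? 105.44.128.147  path d0:H2  best=H2
  add 0.0.0.0/0 -> H0 at depth 0
  ? 209.218.196.10  path d0:H0→d1:-→d2:H1→d3:-→d4:-→d5:-→d6:-→d7:-→d8:-→d9:-→d10:-→d11:-→d12:-→d13:-→d14:-→d15:-→d16:-→d17:-→d18:-→d19:-→d20:-→d21:-→d22:H2→d23:-  best=H2
  add 0.0.0.0/0 -> H0 at depth 0
  ? 209.218.198.131  path d0:H0→d1:-→d2:H1→d3:-→d4:-→d5:-→d6:-→d7:-→d8:-→d9:-→d10:-→d11:-→d12:-→d13:-→d14:-→d15:-→d16:-→d17:-→d18:-→d19:-→d20:-→d21:-→d22:H2  best=H2
  add 222.148.0.0/20 -> H1 at depth 20
  del 209.218.196.0/22 (clear depth 22)
  ? 222.148.0.24  path d0:H0→d1:-→d2:H1→d3:-→d4:-→d5:-→d6:-→d7:-→d8:-→d9:-→d10:-→d11:-→d12:-→d13:-→d14:-→d15:-→d16:H1→d17:-→d18:-→d19:-→d20:H1  best=H1
  add 222.148.0.0/16 -> H1 at depth 16

== LOOKUPS ==
["H2","H2","H2","H2","H2","H2","H2","H2","H1","H1","H2","H0","H2","H2","H2","H2","H1"]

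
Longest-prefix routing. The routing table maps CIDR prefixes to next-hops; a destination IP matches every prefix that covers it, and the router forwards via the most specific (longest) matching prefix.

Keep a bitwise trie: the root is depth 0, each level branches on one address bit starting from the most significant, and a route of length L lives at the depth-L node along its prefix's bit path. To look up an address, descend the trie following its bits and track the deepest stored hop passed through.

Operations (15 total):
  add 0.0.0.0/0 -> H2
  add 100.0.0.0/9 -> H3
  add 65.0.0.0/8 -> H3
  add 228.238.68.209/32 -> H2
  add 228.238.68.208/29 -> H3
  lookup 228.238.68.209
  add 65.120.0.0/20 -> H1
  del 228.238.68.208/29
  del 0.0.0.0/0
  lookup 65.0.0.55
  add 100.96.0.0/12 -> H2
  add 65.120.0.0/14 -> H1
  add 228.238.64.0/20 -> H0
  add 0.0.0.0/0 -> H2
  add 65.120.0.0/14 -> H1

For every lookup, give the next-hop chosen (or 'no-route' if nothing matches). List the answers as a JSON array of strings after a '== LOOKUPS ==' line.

Apply in order:
  + 0.0.0.0/0 (H2) depth=0
  + 100.0.0.0/9 (H3) depth=9
  + 65.0.0.0/8 (H3) depth=8
  + 228.238.68.209/32 (H2) depth=32
  + 228.238.68.208/29 (H3) depth=29
  Q 228.238.68.209: descend 11100100111011100100010011010001 ; hops seen [H2,H3,H2] ; pick H2
  + 65.120.0.0/20 (H1) depth=20
  del 228.238.68.208/29 (clear depth 29)
  del 0.0.0.0/0 (clear depth 0)
  Q 65.0.0.55: descend 010000010 ; hops seen [H3] ; pick H3
  + 100.96.0.0/12 (H2) depth=12
  + 65.120.0.0/14 (H1) depth=14
  + 228.238.64.0/20 (H0) depth=20
  + 0.0.0.0/0 (H2) depth=0
  + 65.120.0.0/14 (H1) depth=14

== LOOKUPS ==
["H2","H3"]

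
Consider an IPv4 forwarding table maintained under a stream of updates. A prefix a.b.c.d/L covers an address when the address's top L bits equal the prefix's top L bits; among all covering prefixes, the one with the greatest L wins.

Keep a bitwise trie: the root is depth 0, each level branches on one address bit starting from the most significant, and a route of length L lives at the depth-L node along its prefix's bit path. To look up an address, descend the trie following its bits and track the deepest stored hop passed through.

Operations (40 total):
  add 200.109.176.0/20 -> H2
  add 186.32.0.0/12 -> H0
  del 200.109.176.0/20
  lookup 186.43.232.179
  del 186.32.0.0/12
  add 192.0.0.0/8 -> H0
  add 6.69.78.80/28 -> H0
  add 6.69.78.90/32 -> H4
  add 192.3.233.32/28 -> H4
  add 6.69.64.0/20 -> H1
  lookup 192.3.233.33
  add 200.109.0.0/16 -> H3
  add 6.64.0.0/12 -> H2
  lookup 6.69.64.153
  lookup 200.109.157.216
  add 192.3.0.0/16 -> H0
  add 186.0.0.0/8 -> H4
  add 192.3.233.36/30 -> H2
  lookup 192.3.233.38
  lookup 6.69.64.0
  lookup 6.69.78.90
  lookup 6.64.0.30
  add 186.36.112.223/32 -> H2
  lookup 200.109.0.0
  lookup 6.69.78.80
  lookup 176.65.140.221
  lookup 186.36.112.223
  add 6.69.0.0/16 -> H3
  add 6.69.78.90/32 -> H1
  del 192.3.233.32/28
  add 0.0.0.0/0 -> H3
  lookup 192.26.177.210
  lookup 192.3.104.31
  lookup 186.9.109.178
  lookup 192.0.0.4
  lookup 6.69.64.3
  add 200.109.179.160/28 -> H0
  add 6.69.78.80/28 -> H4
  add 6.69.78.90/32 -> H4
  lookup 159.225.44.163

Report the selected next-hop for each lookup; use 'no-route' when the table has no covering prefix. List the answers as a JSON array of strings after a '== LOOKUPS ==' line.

Apply in order:
  add 200.109.176.0/20 -> H2 at depth 20
  add 186.32.0.0/12 -> H0 at depth 12
  - 200.109.176.0/20 clear@20
  Q 186.43.232.179: descend 101110100010 ; hops seen [H0] ; pick H0
  - 186.32.0.0/12 clear@12
  add 192.0.0.0/8 -> H0 at depth 8
  add 6.69.78.80/28 -> H0 at depth 28
  add 6.69.78.90/32 -> H4 at depth 32
  add 192.3.233.32/28 -> H4 at depth 28
  add 6.69.64.0/20 -> H1 at depth 20
  Q 192.3.233.33: descend 1100000000000011111010010010 ; hops seen [H0,H4] ; pick H4
  add 200.109.0.0/16 -> H3 at depth 16
  add 6.64.0.0/12 -> H2 at depth 12
  Q 6.69.64.153: descend 00000110010001010100 ; hops seen [H2,H1] ; pick H1
  Q 200.109.157.216: descend 110010000110110110 ; hops seen [H3] ; pick H3
  add 192.3.0.0/16 -> H0 at depth 16
  add 186.0.0.0/8 -> H4 at depth 8
  add 192.3.233.36/30 -> H2 at depth 30
  Q 192.3.233.38: descend 110000000000001111101001001001 ; hops seen [H0,H0,H4,H2] ; pick H2
  Q 6.69.64.0: descend 00000110010001010100 ; hops seen [H2,H1] ; pick H1
  Q 6.69.78.90: descend 00000110010001010100111001011010 ; hops seen [H2,H1,H0,H4] ; pick H4
  Q 6.64.0.30: descend 0000011001000 ; hops seen [H2] ; pick H2
  add 186.36.112.223/32 -> H2 at depth 32
  Q 200.109.0.0: descend 1100100001101101 ; hops seen [H3] ; pick H3
  Q 6.69.78.80: descend 0000011001000101010011100101 ; hops seen [H2,H1,H0] ; pick H0
  Q 176.65.140.221: descend 1011 ; hops seen [∅] ; pick no-route
  Q 186.36.112.223: descend 10111010001001000111000011011111 ; hops seen [H4,H2] ; pick H2
  add 6.69.0.0/16 -> H3 at depth 16
  add 6.69.78.90/32 -> H1 at depth 32
  - 192.3.233.32/28 clear@28
  add 0.0.0.0/0 -> H3 at depth 0
  Q 192.26.177.210: descend 11000000000 ; hops seen [H3,H0] ; pick H0
  Q 192.3.104.31: descend 1100000000000011 ; hops seen [H3,H0,H0] ; pick H0
  Q 186.9.109.178: descend 1011101000 ; hops seen [H3,H4] ; pick H4
  Q 192.0.0.4: descend 11000000000000 ; hops seen [H3,H0] ; pick H0
  Q 6.69.64.3: descend 00000110010001010100 ; hops seen [H3,H2,H3,H1] ; pick H1
  add 200.109.179.160/28 -> H0 at depth 28
  add 6.69.78.80/28 -> H4 at depth 28
  add 6.69.78.90/32 -> H4 at depth 32
  Q 159.225.44.163: descend 10 ; hops seen [H3] ; pick H3

== LOOKUPS ==
["H0","H4","H1","H3","H2","H1","H4","H2","H3","H0","no-route","H2","H0","H0","H4","H0","H1","H3"]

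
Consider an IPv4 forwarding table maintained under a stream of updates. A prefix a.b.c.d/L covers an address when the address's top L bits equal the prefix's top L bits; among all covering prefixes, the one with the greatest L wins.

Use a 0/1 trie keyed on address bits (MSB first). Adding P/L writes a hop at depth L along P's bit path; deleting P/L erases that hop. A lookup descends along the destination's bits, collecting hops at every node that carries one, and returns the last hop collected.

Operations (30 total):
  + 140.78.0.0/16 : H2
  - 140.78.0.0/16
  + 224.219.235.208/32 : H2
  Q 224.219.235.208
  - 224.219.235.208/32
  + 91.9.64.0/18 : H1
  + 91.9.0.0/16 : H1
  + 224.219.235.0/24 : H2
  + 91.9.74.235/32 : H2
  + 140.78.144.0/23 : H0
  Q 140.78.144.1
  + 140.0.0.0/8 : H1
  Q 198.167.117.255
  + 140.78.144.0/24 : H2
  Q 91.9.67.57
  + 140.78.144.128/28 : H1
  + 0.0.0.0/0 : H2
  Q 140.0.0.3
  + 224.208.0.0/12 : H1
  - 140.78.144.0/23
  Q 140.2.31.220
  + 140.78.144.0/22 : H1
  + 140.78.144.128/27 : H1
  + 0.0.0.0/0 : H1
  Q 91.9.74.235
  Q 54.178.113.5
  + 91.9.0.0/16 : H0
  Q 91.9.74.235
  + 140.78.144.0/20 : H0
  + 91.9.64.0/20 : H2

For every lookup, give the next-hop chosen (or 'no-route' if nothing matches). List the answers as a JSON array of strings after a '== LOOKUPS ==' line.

Apply in order:
  + 140.78.0.0/16 (H2) depth=16
  - 140.78.0.0/16 clear@16
  + 224.219.235.208/32 (H2) depth=32
  lookup 224.219.235.208: bits 11100000110110111110101111010000 walk d0:-→d1:-→d2:-→d3:-→d4:-→d5:-→d6:-→d7:-→d8:-→d9:-→d10:-→d11:-→d12:-→d13:-→d14:-→d15:-→d16:-→d17:-→d18:-→d19:-→d20:-→d21:-→d22:-→d23:-→d24:-→d25:-→d26:-→d27:-→d28:-→d29:-→d30:-→d31:-→d32:H2 -> H2
  - 224.219.235.208/32 clear@32
  + 91.9.64.0/18 (H1) depth=18
  + 91.9.0.0/16 (H1) depth=16
  + 224.219.235.0/24 (H2) depth=24
  + 91.9.74.235/32 (H2) depth=32
  + 140.78.144.0/23 (H0) depth=23
  lookup 140.78.144.1: bits 10001100010011101001000 walk d0:-→d1:-→d2:-→d3:-→d4:-→d5:-→d6:-→d7:-→d8:-→d9:-→d10:-→d11:-→d12:-→d13:-→d14:-→d15:-→d16:-→d17:-→d18:-→d19:-→d20:-→d21:-→d22:-→d23:H0 -> H0
  + 140.0.0.0/8 (H1) depth=8
  lookup 198.167.117.255: bits 11 walk d0:-→d1:-→d2:- -> no-route
  + 140.78.144.0/24 (H2) depth=24
  lookup 91.9.67.57: bits 01011011000010010100 walk d0:-→d1:-→d2:-→d3:-→d4:-→d5:-→d6:-→d7:-→d8:-→d9:-→d10:-→d11:-→d12:-→d13:-→d14:-→d15:-→d16:H1→d17:-→d18:H1→d19:-→d20:- -> H1
  + 140.78.144.128/28 (H1) depth=28
  + 0.0.0.0/0 (H2) depth=0
  lookup 140.0.0.3: bits 100011000 walk d0:H2→d1:-→d2:-→d3:-→d4:-→d5:-→d6:-→d7:-→d8:H1→d9:- -> H1
  + 224.208.0.0/12 (H1) depth=12
  - 140.78.144.0/23 clear@23
  lookup 140.2.31.220: bits 100011000 walk d0:H2→d1:-→d2:-→d3:-→d4:-→d5:-→d6:-→d7:-→d8:H1→d9:- -> H1
  + 140.78.144.0/22 (H1) depth=22
  + 140.78.144.128/27 (H1) depth=27
  + 0.0.0.0/0 (H1) depth=0
  lookup 91.9.74.235: bits 01011011000010010100101011101011 walk d0:H1→d1:-→d2:-→d3:-→d4:-→d5:-→d6:-→d7:-→d8:-→d9:-→d10:-→d11:-→d12:-→d13:-→d14:-→d15:-→d16:H1→d17:-→d18:H1→d19:-→d20:-→d21:-→d22:-→d23:-→d24:-→d25:-→d26:-→d27:-→d28:-→d29:-→d30:-→d31:-→d32:H2 -> H2
  lookup 54.178.113.5: bits 0 walk d0:H1→d1:- -> H1
  + 91.9.0.0/16 (H0) depth=16
  lookup 91.9.74.235: bits 01011011000010010100101011101011 walk d0:H1→d1:-→d2:-→d3:-→d4:-→d5:-→d6:-→d7:-→d8:-→d9:-→d10:-→d11:-→d12:-→d13:-→d14:-→d15:-→d16:H0→d17:-→d18:H1→d19:-→d20:-→d21:-→d22:-→d23:-→d24:-→d25:-→d26:-→d27:-→d28:-→d29:-→d30:-→d31:-→d32:H2 -> H2
  + 140.78.144.0/20 (H0) depth=20
  + 91.9.64.0/20 (H2) depth=20

== LOOKUPS ==
["H2","H0","no-route","H1","H1","H1","H2","H1","H2"]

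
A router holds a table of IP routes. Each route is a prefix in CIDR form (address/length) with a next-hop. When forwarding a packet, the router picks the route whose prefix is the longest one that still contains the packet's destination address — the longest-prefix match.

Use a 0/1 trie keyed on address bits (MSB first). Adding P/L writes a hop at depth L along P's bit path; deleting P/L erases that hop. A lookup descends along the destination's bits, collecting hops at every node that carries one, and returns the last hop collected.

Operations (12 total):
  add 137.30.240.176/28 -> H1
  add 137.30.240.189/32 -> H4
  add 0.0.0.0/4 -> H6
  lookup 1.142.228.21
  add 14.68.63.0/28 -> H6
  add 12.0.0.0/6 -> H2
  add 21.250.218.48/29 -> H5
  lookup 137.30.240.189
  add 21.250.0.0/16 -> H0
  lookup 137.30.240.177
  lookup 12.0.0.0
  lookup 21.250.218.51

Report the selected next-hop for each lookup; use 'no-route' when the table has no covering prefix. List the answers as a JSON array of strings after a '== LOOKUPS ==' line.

Apply in order:
  add 137.30.240.176/28 -> H1 at depth 28
  add 137.30.240.189/32 -> H4 at depth 32
  add 0.0.0.0/4 -> H6 at depth 4
  ? 1.142.228.21  path d0:-→d1:-→d2:-→d3:-→d4:H6  best=H6
  add 14.68.63.0/28 -> H6 at depth 28
  add 12.0.0.0/6 -> H2 at depth 6
  add 21.250.218.48/29 -> H5 at depth 29
  ? 137.30.240.189  path d0:-→d1:-→d2:-→d3:-→d4:-→d5:-→d6:-→d7:-→d8:-→d9:-→d10:-→d11:-→d12:-→d13:-→d14:-→d15:-→d16:-→d17:-→d18:-→d19:-→d20:-→d21:-→d22:-→d23:-→d24:-→d25:-→d26:-→d27:-→d28:H1→d29:-→d30:-→d31:-→d32:H4  best=H4
  add 21.250.0.0/16 -> H0 at depth 16
  ? 137.30.240.177  path d0:-→d1:-→d2:-→d3:-→d4:-→d5:-→d6:-→d7:-→d8:-→d9:-→d10:-→d11:-→d12:-→d13:-→d14:-→d15:-→d16:-→d17:-→d18:-→d19:-→d20:-→d21:-→d22:-→d23:-→d24:-→d25:-→d26:-→d27:-→d28:H1  best=H1
  ? 12.0.0.0  path d0:-→d1:-→d2:-→d3:-→d4:H6→d5:-→d6:H2  best=H2
  ? 21.250.218.51  path d0:-→d1:-→d2:-→d3:-→d4:-→d5:-→d6:-→d7:-→d8:-→d9:-→d10:-→d11:-→d12:-→d13:-→d14:-→d15:-→d16:H0→d17:-→d18:-→d19:-→d20:-→d21:-→d22:-→d23:-→d24:-→d25:-→d26:-→d27:-→d28:-→d29:H5  best=H5

== LOOKUPS ==
["H6","H4","H1","H2","H5"]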